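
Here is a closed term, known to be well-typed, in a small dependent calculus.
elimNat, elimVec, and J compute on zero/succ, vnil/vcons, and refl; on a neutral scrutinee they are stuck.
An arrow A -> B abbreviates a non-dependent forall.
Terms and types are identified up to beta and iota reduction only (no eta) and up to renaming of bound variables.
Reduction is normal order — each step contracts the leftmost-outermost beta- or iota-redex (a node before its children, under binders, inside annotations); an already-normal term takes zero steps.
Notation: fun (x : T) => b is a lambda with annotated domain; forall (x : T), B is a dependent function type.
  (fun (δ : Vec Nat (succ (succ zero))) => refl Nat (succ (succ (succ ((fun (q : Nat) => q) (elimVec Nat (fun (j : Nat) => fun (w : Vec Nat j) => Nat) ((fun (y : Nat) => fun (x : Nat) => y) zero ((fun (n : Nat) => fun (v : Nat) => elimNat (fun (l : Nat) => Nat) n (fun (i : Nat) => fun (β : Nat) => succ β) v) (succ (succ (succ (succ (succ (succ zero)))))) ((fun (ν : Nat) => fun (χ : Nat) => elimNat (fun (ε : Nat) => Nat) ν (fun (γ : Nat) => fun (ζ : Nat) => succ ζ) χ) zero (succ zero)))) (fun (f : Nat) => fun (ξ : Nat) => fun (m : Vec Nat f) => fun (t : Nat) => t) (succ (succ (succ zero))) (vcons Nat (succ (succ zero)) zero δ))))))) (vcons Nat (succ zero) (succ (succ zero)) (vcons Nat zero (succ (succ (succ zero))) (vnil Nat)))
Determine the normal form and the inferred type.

reduced normal form:
  refl Nat (succ (succ (succ zero)))
inferred type:
  Eq Nat (succ (succ (succ zero))) (succ (succ (succ zero)))


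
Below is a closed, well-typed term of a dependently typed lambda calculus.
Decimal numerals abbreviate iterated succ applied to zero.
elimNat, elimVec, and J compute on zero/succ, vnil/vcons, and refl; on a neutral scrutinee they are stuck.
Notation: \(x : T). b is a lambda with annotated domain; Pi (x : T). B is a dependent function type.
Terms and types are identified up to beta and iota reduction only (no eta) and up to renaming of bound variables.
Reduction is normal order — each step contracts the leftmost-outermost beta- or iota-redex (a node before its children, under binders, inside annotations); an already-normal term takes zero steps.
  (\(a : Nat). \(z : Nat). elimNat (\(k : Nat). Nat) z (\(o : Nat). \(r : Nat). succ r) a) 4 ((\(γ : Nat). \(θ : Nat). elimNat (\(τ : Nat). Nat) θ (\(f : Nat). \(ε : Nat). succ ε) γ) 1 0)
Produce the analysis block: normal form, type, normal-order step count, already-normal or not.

normal form:
  5
type:
  Nat
normal-order step count: 21
already normal: no
first contracted redex: a beta-redex


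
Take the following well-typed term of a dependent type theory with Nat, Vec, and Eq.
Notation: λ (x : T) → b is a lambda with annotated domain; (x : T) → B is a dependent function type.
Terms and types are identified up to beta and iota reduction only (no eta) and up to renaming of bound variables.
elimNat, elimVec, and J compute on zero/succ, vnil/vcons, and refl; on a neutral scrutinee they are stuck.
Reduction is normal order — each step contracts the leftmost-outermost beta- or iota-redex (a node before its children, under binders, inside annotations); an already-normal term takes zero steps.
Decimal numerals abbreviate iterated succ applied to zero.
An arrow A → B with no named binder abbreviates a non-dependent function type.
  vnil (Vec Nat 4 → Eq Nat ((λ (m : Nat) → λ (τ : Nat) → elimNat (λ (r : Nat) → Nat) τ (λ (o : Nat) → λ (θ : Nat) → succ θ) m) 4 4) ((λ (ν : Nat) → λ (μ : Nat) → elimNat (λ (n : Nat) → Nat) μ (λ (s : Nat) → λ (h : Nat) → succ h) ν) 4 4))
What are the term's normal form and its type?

resulting normal form:
  vnil (Vec Nat 4 → Eq Nat 8 8)
inferred type:
  Vec (Vec Nat 4 → Eq Nat 8 8) 0
observation: normalization takes exactly 30 steps under the normal-order strategy.


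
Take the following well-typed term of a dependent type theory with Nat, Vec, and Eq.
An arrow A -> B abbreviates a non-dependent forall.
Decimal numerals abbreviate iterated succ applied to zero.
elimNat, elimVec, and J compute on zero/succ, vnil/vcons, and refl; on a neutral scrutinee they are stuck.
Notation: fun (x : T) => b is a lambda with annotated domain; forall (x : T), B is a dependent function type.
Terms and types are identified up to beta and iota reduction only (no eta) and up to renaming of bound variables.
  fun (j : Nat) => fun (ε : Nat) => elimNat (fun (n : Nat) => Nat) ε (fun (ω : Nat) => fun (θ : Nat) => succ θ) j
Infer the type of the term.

type:
  Nat -> Nat -> Nat


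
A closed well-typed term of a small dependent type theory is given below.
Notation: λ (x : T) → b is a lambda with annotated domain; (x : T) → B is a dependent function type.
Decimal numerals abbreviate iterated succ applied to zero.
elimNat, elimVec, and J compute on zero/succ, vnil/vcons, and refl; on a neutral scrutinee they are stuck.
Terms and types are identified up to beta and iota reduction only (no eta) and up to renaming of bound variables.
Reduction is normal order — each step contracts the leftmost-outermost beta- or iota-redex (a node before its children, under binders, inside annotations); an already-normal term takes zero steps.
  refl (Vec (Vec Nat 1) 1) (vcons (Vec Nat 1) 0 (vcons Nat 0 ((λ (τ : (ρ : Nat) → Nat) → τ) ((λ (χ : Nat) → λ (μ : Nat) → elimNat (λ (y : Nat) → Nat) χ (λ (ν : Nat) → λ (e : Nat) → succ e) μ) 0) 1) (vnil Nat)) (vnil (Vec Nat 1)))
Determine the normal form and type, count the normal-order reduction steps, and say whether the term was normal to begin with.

reduced normal form:
  refl (Vec (Vec Nat 1) 1) (vcons (Vec Nat 1) 0 (vcons Nat 0 1 (vnil Nat)) (vnil (Vec Nat 1)))
the term's type:
  Eq (Vec (Vec Nat 1) 1) (vcons (Vec Nat 1) 0 (vcons Nat 0 1 (vnil Nat)) (vnil (Vec Nat 1))) (vcons (Vec Nat 1) 0 (vcons Nat 0 1 (vnil Nat)) (vnil (Vec Nat 1)))
reduction steps (normal order): 7
already normal: no
first redex: a beta-redex


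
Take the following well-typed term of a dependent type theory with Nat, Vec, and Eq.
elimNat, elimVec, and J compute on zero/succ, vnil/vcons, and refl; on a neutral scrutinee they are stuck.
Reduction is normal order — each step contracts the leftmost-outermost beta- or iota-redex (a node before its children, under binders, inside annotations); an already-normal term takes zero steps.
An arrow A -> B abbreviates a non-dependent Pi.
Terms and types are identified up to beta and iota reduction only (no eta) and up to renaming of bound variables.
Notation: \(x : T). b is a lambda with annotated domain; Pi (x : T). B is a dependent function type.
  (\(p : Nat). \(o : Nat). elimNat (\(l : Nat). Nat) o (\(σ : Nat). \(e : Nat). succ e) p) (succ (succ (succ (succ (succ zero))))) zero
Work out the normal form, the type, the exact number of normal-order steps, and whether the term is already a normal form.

normal form:
  succ (succ (succ (succ (succ zero))))
the term's type:
  Nat
reduction steps (normal order): 18
already normal: no
first redex: a beta-redex


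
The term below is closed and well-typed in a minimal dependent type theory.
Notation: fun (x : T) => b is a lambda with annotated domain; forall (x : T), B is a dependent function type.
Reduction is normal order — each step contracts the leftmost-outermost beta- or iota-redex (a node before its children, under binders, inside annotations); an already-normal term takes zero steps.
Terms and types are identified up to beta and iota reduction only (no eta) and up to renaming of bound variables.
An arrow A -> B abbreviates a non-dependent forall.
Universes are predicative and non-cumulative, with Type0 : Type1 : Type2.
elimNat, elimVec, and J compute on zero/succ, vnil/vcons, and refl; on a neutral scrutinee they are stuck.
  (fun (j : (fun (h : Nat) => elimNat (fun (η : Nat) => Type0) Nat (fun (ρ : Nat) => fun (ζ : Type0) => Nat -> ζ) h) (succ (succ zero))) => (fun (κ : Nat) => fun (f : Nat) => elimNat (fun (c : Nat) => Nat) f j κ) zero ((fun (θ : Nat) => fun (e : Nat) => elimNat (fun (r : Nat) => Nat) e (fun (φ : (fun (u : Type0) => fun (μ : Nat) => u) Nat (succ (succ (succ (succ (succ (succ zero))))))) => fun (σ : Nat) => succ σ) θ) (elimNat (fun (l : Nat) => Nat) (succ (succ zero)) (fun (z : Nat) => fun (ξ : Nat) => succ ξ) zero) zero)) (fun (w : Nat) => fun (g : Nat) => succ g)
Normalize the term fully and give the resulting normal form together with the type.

resulting normal form:
  succ (succ zero)
type:
  Nat
observation: 16 normal-order steps separate the term from its normal form.


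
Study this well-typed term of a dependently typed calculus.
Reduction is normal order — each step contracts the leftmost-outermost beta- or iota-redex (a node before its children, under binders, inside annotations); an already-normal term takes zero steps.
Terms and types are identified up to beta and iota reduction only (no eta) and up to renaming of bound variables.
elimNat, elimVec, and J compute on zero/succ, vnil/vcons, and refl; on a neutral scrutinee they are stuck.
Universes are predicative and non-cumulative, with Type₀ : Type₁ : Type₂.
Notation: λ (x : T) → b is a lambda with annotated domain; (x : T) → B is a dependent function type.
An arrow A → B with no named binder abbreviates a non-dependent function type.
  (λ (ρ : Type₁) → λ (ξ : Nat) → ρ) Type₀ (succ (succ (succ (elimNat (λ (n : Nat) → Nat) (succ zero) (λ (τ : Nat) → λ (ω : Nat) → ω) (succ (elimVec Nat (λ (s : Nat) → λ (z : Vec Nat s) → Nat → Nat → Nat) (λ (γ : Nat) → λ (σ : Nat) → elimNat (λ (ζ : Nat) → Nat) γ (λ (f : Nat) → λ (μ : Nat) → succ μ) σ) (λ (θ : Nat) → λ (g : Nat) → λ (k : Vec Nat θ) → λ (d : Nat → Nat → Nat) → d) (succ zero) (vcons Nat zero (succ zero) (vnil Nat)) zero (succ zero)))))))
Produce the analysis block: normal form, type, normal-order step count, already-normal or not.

normal form:
  Type₀
type:
  Type₁
normal-order step count: 2
term was already normal: no
first redex: a beta-redex


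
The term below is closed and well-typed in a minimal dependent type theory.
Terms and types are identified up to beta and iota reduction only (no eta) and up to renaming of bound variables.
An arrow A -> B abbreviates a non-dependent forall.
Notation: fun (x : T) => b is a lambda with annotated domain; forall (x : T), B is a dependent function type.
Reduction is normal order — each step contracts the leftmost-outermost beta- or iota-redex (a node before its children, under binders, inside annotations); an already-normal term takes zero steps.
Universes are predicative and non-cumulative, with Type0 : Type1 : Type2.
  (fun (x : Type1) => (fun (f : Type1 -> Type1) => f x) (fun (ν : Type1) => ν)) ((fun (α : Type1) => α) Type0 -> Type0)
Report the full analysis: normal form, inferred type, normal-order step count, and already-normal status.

normal form:
  Type0 -> Type0
the term's type:
  Type1
reduction steps (normal order): 4
term was already normal: no
first redex: a beta-redex


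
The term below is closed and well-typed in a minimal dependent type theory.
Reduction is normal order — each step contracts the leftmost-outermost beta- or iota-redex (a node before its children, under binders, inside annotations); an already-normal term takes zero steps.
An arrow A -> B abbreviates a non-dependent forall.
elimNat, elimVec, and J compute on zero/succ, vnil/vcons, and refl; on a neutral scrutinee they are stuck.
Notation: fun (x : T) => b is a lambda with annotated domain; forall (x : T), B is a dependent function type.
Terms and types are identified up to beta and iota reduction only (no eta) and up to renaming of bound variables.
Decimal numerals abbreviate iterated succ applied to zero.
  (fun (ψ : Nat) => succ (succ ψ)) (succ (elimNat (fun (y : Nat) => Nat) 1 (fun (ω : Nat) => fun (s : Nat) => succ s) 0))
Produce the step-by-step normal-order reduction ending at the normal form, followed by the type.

normal-order reduction sequence:
  (fun (ψ : Nat) => succ (succ ψ)) (succ (elimNat (fun (y : Nat) => Nat) 1 (fun (ω : Nat) => fun (s : Nat) => succ s) 0))
  ~> succ (succ (succ (elimNat (fun (ψ : Nat) => Nat) 1 (fun (y : Nat) => fun (ω : Nat) => succ ω) 0)))
  ~> 4
type:
  Nat


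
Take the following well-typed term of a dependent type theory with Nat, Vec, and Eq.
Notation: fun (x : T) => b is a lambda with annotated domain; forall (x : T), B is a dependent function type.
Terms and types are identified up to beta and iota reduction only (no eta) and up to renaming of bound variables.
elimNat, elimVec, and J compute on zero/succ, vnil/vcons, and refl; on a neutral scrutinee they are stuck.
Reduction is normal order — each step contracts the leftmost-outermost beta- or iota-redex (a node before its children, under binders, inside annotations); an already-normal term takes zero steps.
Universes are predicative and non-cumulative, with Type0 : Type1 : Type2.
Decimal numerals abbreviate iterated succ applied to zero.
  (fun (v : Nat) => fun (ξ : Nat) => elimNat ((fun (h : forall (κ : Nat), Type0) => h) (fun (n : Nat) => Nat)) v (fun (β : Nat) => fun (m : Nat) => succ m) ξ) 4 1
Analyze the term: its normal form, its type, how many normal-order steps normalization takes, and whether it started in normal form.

resulting normal form:
  5
the term's type:
  Nat
steps to reach normal form (normal order): 6
already normal: no
first contracted redex: a beta-redex


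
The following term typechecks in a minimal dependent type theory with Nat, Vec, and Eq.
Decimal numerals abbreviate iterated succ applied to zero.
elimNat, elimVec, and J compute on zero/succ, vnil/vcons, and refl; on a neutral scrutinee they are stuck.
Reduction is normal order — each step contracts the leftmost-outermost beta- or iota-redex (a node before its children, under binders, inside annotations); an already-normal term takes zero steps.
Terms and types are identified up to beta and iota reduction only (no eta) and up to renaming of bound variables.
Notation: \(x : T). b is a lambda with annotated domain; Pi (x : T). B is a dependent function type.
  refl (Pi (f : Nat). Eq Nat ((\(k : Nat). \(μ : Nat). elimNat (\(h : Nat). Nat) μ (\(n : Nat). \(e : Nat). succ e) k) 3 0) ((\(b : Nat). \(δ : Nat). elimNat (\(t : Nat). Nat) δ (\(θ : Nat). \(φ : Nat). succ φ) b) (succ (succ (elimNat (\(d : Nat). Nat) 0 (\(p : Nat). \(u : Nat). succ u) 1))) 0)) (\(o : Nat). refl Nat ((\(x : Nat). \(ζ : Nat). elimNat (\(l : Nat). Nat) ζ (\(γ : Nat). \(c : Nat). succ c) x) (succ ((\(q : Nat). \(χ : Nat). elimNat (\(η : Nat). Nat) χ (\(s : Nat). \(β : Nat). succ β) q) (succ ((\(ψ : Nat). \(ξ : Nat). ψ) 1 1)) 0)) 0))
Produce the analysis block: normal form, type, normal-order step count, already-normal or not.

normal form:
  refl (Pi (f : Nat). Eq Nat 3 3) (\(k : Nat). refl Nat 3)
the term's type:
  Eq (Pi (f : Nat). Eq Nat 3 3) (\(k : Nat). refl Nat 3) (\(μ : Nat). refl Nat 3)
normal-order step count: 51
started in normal form: no
first redex: a beta-redex


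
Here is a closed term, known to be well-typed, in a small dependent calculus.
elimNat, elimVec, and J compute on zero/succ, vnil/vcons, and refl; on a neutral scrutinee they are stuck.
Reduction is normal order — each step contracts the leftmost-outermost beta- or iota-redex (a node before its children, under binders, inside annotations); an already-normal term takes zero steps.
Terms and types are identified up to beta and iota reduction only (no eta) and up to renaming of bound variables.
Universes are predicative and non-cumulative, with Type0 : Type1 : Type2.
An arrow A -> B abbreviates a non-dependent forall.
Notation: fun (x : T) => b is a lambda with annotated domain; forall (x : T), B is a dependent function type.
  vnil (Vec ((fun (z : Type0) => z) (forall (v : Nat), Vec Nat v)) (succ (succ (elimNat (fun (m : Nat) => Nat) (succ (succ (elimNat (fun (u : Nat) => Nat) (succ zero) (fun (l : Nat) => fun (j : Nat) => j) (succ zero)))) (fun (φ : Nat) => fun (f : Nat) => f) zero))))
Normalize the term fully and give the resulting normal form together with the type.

reduced normal form:
  vnil (Vec (forall (z : Nat), Vec Nat z) (succ (succ (succ (succ (succ zero))))))
inferred type:
  Vec (Vec (forall (z : Nat), Vec Nat z) (succ (succ (succ (succ (succ zero)))))) zero
observation: the term reaches its normal form after 6 normal-order steps.


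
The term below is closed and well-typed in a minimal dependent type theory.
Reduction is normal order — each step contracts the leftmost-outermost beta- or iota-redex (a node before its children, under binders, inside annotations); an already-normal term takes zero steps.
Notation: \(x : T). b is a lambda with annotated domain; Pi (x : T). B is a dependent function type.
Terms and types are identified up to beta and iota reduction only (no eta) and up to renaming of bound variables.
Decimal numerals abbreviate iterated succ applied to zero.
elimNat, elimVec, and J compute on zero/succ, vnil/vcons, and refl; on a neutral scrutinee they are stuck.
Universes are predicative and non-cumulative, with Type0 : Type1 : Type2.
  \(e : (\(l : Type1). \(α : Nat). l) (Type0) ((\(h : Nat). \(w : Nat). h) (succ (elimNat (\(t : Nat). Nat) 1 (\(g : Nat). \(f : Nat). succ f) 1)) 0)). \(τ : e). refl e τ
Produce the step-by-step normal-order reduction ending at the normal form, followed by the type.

normal-order reduction sequence:
  \(e : (\(l : Type1). \(α : Nat). l) (Type0) ((\(h : Nat). \(w : Nat). h) (succ (elimNat (\(t : Nat). Nat) 1 (\(g : Nat). \(f : Nat). succ f) 1)) 0)). \(τ : e). refl e τ
  ~> \(e : (\(l : Nat). Type0) ((\(α : Nat). \(h : Nat). α) (succ (elimNat (\(w : Nat). Nat) 1 (\(t : Nat). \(g : Nat). succ g) 1)) 0)). \(f : e). refl e f
  ~> \(e : Type0). \(l : e). refl e l
type:
  Pi (e : Type0). Pi (l : e). Eq e l l


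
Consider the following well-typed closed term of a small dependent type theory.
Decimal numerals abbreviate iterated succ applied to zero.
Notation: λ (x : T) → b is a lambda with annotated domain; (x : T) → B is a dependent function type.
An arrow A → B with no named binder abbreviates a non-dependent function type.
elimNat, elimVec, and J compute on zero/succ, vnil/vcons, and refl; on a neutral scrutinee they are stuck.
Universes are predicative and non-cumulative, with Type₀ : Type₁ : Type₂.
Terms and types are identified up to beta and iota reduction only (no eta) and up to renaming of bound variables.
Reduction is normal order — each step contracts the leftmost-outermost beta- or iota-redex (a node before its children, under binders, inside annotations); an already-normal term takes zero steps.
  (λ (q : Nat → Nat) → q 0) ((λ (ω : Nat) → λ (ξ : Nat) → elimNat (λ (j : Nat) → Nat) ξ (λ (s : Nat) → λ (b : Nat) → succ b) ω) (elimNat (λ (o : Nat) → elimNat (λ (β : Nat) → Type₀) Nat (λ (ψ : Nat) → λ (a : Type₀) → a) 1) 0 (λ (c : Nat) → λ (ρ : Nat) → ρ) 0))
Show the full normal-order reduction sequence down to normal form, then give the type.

normal-order reduction sequence:
  (λ (q : Nat → Nat) → q 0) ((λ (ω : Nat) → λ (ξ : Nat) → elimNat (λ (j : Nat) → Nat) ξ (λ (s : Nat) → λ (b : Nat) → succ b) ω) (elimNat (λ (o : Nat) → elimNat (λ (β : Nat) → Type₀) Nat (λ (ψ : Nat) → λ (a : Type₀) → a) 1) 0 (λ (c : Nat) → λ (ρ : Nat) → ρ) 0))
  ~> (λ (q : Nat) → λ (ω : Nat) → elimNat (λ (ξ : Nat) → Nat) ω (λ (j : Nat) → λ (s : Nat) → succ s) q) (elimNat (λ (b : Nat) → elimNat (λ (o : Nat) → Type₀) Nat (λ (β : Nat) → λ (ψ : Type₀) → ψ) 1) 0 (λ (a : Nat) → λ (c : Nat) → c) 0) 0
  ~> (λ (q : Nat) → elimNat (λ (ω : Nat) → Nat) q (λ (ξ : Nat) → λ (j : Nat) → succ j) (elimNat (λ (s : Nat) → elimNat (λ (b : Nat) → Type₀) Nat (λ (o : Nat) → λ (β : Type₀) → β) 1) 0 (λ (ψ : Nat) → λ (a : Nat) → a) 0)) 0
  ~> elimNat (λ (q : Nat) → Nat) 0 (λ (ω : Nat) → λ (ξ : Nat) → succ ξ) (elimNat (λ (j : Nat) → elimNat (λ (s : Nat) → Type₀) Nat (λ (b : Nat) → λ (o : Type₀) → o) 1) 0 (λ (β : Nat) → λ (ψ : Nat) → ψ) 0)
  ~> elimNat (λ (q : Nat) → Nat) 0 (λ (ω : Nat) → λ (ξ : Nat) → succ ξ) 0
  ~> 0
type:
  Nat


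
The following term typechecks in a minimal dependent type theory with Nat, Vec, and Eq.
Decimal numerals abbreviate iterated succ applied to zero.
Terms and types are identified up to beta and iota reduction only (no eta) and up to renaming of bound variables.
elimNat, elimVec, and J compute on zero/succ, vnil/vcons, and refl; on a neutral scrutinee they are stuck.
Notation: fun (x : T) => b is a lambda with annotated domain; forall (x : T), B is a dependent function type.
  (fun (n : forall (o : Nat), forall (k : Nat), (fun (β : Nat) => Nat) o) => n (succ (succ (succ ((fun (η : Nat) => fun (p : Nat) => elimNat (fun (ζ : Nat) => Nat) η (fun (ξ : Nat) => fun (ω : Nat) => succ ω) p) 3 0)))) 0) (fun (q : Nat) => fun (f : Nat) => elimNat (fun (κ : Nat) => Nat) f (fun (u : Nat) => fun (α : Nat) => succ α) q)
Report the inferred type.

type:
  Nat


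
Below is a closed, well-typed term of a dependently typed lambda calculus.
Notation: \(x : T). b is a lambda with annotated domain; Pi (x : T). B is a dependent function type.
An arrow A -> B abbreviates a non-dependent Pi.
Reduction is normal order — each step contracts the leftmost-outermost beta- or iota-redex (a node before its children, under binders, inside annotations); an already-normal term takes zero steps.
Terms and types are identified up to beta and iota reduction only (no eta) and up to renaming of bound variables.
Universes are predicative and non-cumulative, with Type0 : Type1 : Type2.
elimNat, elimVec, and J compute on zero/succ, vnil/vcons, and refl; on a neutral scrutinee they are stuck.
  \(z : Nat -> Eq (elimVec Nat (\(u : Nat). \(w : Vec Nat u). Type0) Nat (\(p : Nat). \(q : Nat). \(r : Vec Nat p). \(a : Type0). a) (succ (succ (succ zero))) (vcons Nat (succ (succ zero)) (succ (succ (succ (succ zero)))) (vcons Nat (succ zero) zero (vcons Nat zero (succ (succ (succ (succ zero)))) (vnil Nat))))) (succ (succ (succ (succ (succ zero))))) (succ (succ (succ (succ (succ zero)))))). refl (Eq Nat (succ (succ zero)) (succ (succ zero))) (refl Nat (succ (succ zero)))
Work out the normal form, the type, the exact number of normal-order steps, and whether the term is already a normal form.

reduced normal form:
  \(z : Nat -> Eq Nat (succ (succ (succ (succ (succ zero))))) (succ (succ (succ (succ (succ zero)))))). refl (Eq Nat (succ (succ zero)) (succ (succ zero))) (refl Nat (succ (succ zero)))
the term's type:
  (Nat -> Eq Nat (succ (succ (succ (succ (succ zero))))) (succ (succ (succ (succ (succ zero)))))) -> Eq (Eq Nat (succ (succ zero)) (succ (succ zero))) (refl Nat (succ (succ zero))) (refl Nat (succ (succ zero)))
steps to reach normal form (normal order): 16
already normal: no
first redex: an elimVec iota-redex


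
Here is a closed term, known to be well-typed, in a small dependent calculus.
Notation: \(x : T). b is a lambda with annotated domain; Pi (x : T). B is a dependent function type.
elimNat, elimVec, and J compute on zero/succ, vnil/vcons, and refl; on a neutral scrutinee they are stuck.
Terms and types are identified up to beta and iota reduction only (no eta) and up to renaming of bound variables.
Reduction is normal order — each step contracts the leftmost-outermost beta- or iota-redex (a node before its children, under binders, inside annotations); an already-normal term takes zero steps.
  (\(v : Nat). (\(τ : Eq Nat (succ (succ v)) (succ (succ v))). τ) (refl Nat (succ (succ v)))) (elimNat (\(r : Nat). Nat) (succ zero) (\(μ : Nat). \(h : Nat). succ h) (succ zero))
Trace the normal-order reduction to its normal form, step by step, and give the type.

reduction (normal order):
  (\(v : Nat). (\(τ : Eq Nat (succ (succ v)) (succ (succ v))). τ) (refl Nat (succ (succ v)))) (elimNat (\(r : Nat). Nat) (succ zero) (\(μ : Nat). \(h : Nat). succ h) (succ zero))
  ~> (\(v : Eq Nat (succ (succ (elimNat (\(τ : Nat). Nat) (succ zero) (\(r : Nat). \(μ : Nat). succ μ) (succ zero)))) (succ (succ (elimNat (\(h : Nat). Nat) (succ zero) (\(e : Nat). \(γ : Nat). succ γ) (succ zero))))). v) (refl Nat (succ (succ (elimNat (\(j : Nat). Nat) (succ zero) (\(s : Nat). \(ε : Nat). succ ε) (succ zero)))))
  ~> refl Nat (succ (succ (elimNat (\(v : Nat). Nat) (succ zero) (\(τ : Nat). \(r : Nat). succ r) (succ zero))))
  ~> refl Nat (succ (succ ((\(v : Nat). \(τ : Nat). succ τ) zero (elimNat (\(r : Nat). Nat) (succ zero) (\(μ : Nat). \(h : Nat). succ h) zero))))
  ~> refl Nat (succ (succ ((\(v : Nat). succ v) (elimNat (\(τ : Nat). Nat) (succ zero) (\(r : Nat). \(μ : Nat). succ μ) zero))))
  ~> refl Nat (succ (succ (succ (elimNat (\(v : Nat). Nat) (succ zero) (\(τ : Nat). \(r : Nat). succ r) zero))))
  ~> refl Nat (succ (succ (succ (succ zero))))
type:
  Eq Nat (succ (succ (succ (succ zero)))) (succ (succ (succ (succ zero))))


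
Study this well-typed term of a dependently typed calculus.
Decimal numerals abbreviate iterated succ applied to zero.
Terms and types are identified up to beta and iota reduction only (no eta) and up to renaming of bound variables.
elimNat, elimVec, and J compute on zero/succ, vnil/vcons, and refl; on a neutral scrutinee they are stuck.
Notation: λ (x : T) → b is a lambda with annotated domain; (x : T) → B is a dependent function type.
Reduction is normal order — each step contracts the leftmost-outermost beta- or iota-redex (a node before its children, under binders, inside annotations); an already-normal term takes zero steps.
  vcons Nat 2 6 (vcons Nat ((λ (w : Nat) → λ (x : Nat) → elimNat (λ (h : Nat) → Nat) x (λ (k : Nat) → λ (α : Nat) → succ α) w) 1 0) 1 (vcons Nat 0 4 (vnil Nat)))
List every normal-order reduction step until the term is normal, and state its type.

reduction (normal order):
  vcons Nat 2 6 (vcons Nat ((λ (w : Nat) → λ (x : Nat) → elimNat (λ (h : Nat) → Nat) x (λ (k : Nat) → λ (α : Nat) → succ α) w) 1 0) 1 (vcons Nat 0 4 (vnil Nat)))
  ~> vcons Nat 2 6 (vcons Nat ((λ (w : Nat) → elimNat (λ (x : Nat) → Nat) w (λ (h : Nat) → λ (k : Nat) → succ k) 1) 0) 1 (vcons Nat 0 4 (vnil Nat)))
  ~> vcons Nat 2 6 (vcons Nat (elimNat (λ (w : Nat) → Nat) 0 (λ (x : Nat) → λ (h : Nat) → succ h) 1) 1 (vcons Nat 0 4 (vnil Nat)))
  ~> vcons Nat 2 6 (vcons Nat ((λ (w : Nat) → λ (x : Nat) → succ x) 0 (elimNat (λ (h : Nat) → Nat) 0 (λ (k : Nat) → λ (α : Nat) → succ α) 0)) 1 (vcons Nat 0 4 (vnil Nat)))
  ~> vcons Nat 2 6 (vcons Nat ((λ (w : Nat) → succ w) (elimNat (λ (x : Nat) → Nat) 0 (λ (h : Nat) → λ (k : Nat) → succ k) 0)) 1 (vcons Nat 0 4 (vnil Nat)))
  ~> vcons Nat 2 6 (vcons Nat (succ (elimNat (λ (w : Nat) → Nat) 0 (λ (x : Nat) → λ (h : Nat) → succ h) 0)) 1 (vcons Nat 0 4 (vnil Nat)))
  ~> vcons Nat 2 6 (vcons Nat 1 1 (vcons Nat 0 4 (vnil Nat)))
inferred type:
  Vec Nat 3


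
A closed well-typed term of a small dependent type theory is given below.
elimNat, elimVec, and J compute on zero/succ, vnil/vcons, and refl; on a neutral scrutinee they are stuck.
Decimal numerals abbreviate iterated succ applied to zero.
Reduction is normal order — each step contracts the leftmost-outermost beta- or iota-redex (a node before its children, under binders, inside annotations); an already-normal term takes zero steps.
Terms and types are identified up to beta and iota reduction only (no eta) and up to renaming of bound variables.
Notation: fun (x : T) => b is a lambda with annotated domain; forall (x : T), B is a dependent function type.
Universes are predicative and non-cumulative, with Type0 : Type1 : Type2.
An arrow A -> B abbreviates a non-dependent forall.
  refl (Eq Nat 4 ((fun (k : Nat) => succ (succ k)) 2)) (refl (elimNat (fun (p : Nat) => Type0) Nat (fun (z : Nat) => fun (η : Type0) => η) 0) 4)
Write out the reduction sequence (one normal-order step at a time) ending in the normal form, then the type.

normal-order reduction:
  refl (Eq Nat 4 ((fun (k : Nat) => succ (succ k)) 2)) (refl (elimNat (fun (p : Nat) => Type0) Nat (fun (z : Nat) => fun (η : Type0) => η) 0) 4)
  ~> refl (Eq Nat 4 4) (refl (elimNat (fun (k : Nat) => Type0) Nat (fun (p : Nat) => fun (z : Type0) => z) 0) 4)
  ~> refl (Eq Nat 4 4) (refl Nat 4)
type:
  Eq (Eq Nat 4 4) (refl Nat 4) (refl Nat 4)


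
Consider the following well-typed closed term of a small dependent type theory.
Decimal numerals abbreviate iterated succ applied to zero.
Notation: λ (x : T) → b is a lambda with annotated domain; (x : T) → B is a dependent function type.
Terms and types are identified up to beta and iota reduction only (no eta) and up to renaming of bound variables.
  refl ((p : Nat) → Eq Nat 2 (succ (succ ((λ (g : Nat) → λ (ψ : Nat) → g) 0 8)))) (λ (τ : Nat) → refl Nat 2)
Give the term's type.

type:
  Eq ((p : Nat) → Eq Nat 2 2) (λ (g : Nat) → refl Nat 2) (λ (ψ : Nat) → refl Nat 2)


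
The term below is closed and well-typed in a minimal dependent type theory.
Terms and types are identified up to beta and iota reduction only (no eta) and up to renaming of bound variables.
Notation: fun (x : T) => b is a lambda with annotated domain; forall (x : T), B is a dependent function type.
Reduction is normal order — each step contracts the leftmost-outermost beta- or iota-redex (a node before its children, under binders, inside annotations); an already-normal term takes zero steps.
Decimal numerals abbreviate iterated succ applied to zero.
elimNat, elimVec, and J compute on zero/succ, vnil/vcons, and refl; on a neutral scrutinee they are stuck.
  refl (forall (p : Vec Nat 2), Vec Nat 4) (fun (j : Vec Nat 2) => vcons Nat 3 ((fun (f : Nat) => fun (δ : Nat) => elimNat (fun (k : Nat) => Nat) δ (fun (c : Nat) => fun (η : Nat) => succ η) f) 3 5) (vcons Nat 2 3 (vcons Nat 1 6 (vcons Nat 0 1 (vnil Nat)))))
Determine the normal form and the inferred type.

reduced normal form:
  refl (forall (p : Vec Nat 2), Vec Nat 4) (fun (j : Vec Nat 2) => vcons Nat 3 8 (vcons Nat 2 3 (vcons Nat 1 6 (vcons Nat 0 1 (vnil Nat)))))
inferred type:
  Eq (forall (p : Vec Nat 2), Vec Nat 4) (fun (j : Vec Nat 2) => vcons Nat 3 8 (vcons Nat 2 3 (vcons Nat 1 6 (vcons Nat 0 1 (vnil Nat))))) (fun (f : Vec Nat 2) => vcons Nat 3 8 (vcons Nat 2 3 (vcons Nat 1 6 (vcons Nat 0 1 (vnil Nat)))))


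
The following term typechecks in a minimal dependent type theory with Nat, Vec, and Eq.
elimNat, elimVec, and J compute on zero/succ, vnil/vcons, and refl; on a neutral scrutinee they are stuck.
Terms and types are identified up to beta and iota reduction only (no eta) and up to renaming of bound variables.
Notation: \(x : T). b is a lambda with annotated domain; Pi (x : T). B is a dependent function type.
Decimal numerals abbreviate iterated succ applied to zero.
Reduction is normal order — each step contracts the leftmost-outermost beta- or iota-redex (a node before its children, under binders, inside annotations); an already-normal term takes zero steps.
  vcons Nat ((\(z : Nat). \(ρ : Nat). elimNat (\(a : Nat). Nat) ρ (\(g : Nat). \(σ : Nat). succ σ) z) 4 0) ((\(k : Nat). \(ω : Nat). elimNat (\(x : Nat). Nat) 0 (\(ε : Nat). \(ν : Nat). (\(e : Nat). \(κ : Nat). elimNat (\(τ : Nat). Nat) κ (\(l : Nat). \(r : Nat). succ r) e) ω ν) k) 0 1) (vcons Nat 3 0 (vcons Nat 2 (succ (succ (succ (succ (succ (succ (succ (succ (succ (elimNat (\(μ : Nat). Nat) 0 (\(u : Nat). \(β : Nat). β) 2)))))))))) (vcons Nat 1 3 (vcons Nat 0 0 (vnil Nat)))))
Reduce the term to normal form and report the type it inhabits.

reduced normal form:
  vcons Nat 4 0 (vcons Nat 3 0 (vcons Nat 2 9 (vcons Nat 1 3 (vcons Nat 0 0 (vnil Nat)))))
the term's type:
  Vec Nat 5


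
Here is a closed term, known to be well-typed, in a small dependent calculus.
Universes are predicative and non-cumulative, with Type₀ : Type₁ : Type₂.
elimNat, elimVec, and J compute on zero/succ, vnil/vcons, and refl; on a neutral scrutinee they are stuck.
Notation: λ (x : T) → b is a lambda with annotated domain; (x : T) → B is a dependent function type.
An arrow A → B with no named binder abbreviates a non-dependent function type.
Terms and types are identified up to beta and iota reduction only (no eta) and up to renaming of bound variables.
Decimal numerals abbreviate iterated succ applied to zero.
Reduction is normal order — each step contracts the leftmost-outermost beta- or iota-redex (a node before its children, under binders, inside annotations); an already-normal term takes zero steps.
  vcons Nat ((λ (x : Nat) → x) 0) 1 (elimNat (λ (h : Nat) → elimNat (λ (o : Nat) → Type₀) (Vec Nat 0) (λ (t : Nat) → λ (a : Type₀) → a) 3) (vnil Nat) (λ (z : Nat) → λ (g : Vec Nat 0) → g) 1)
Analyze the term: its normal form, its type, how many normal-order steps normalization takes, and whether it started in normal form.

reduced normal form:
  vcons Nat 0 1 (vnil Nat)
inferred type:
  Vec Nat 1
normal-order step count: 5
started in normal form: no
first redex: a beta-redex


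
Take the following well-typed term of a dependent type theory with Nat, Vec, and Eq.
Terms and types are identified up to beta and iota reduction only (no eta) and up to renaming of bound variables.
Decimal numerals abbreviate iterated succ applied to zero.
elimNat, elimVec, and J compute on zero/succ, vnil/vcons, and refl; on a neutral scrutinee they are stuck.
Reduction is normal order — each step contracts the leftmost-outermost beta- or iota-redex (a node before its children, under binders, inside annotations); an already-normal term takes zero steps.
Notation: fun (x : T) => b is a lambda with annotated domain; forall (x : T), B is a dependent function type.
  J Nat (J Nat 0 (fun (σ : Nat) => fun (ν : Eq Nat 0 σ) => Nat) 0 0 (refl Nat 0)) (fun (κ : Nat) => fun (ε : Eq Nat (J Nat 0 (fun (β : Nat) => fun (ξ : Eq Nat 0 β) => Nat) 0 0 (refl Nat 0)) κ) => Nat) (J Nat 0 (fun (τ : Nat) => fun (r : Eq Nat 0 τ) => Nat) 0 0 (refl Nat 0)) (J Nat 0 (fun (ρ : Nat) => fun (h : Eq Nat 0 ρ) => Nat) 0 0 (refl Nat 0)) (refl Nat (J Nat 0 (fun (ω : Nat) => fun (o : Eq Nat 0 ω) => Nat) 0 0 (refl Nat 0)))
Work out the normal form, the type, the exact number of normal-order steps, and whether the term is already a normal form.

reduced normal form:
  0
inferred type:
  Nat
reduction steps (normal order): 2
term was already normal: no
first contracted redex: a J iota-redex


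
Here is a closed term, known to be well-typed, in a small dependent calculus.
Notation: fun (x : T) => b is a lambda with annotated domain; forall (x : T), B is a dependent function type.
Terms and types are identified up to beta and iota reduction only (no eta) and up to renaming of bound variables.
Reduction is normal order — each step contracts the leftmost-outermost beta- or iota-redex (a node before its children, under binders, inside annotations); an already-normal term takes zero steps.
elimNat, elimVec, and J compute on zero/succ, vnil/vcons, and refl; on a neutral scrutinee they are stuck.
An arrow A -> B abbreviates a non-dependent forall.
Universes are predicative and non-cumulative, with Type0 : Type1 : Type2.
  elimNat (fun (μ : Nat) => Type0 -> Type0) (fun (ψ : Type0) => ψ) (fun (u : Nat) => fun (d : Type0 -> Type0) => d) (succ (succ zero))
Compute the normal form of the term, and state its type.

reduced normal form:
  fun (μ : Type0) => μ
inferred type:
  Type0 -> Type0


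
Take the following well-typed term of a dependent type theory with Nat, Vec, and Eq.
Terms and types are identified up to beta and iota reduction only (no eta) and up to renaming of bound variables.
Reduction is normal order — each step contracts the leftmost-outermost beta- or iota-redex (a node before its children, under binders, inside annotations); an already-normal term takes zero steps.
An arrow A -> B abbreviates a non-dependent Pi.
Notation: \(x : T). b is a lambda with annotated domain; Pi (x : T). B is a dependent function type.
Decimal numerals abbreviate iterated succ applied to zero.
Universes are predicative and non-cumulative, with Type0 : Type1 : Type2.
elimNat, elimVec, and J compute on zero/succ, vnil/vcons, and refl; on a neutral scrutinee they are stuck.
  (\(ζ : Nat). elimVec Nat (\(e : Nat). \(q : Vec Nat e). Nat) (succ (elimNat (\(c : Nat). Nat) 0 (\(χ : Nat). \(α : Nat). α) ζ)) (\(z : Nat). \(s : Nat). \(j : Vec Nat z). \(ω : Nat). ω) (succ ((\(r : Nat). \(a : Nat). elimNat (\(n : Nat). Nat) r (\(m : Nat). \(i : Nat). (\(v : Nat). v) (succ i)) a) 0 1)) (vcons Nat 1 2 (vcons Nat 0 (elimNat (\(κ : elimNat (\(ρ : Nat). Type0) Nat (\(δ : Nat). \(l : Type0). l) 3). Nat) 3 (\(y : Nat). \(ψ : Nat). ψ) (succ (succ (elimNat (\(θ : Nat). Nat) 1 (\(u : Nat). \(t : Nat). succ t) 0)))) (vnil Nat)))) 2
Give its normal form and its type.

normal form:
  1
the term's type:
  Nat


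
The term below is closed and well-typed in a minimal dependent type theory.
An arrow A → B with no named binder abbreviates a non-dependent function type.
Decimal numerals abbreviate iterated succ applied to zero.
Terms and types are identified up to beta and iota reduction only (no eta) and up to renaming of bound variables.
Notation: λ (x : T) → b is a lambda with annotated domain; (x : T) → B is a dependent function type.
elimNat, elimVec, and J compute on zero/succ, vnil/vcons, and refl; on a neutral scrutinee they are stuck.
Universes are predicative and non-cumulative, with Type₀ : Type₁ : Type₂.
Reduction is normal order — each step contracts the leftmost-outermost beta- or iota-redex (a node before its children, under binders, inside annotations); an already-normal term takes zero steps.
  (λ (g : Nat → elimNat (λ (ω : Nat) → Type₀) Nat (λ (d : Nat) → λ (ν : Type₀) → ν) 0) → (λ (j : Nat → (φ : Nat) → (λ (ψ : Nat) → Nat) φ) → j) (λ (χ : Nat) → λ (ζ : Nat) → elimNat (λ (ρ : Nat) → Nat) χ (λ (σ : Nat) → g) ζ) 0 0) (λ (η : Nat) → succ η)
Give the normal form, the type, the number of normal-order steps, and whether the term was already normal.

reduced normal form:
  0
the term's type:
  Nat
steps to reach normal form (normal order): 5
started in normal form: no
first contracted redex: a beta-redex


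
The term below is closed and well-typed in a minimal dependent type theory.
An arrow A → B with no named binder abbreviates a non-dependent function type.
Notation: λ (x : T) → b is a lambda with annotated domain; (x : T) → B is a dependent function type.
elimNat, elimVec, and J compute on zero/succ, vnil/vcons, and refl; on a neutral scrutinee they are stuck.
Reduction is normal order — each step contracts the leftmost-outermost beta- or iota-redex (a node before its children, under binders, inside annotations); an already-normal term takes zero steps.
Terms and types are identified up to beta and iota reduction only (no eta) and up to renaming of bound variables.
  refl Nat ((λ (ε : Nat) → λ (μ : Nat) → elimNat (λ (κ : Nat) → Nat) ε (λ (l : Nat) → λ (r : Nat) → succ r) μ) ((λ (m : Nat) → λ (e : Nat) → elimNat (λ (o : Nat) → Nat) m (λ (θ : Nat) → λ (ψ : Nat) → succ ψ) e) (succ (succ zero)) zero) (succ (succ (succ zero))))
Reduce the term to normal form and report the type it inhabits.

normal form:
  refl Nat (succ (succ (succ (succ (succ zero)))))
the term's type:
  Eq Nat (succ (succ (succ (succ (succ zero))))) (succ (succ (succ (succ (succ zero)))))
observation: the leftmost-outermost redex is a beta-redex, and normalization takes 15 steps.


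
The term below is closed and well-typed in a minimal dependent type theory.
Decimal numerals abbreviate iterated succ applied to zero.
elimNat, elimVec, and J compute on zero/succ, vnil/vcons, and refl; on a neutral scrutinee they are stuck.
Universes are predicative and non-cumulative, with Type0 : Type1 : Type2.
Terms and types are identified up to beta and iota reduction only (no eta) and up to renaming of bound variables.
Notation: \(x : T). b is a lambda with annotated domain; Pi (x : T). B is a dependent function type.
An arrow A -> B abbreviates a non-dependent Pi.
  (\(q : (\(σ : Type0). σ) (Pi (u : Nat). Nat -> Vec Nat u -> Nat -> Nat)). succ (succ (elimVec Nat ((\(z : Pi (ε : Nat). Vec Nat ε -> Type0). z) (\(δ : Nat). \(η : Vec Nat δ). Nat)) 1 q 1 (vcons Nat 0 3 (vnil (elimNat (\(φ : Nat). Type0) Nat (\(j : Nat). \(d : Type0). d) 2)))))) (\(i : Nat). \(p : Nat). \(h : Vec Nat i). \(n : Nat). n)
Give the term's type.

type:
  Nat
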